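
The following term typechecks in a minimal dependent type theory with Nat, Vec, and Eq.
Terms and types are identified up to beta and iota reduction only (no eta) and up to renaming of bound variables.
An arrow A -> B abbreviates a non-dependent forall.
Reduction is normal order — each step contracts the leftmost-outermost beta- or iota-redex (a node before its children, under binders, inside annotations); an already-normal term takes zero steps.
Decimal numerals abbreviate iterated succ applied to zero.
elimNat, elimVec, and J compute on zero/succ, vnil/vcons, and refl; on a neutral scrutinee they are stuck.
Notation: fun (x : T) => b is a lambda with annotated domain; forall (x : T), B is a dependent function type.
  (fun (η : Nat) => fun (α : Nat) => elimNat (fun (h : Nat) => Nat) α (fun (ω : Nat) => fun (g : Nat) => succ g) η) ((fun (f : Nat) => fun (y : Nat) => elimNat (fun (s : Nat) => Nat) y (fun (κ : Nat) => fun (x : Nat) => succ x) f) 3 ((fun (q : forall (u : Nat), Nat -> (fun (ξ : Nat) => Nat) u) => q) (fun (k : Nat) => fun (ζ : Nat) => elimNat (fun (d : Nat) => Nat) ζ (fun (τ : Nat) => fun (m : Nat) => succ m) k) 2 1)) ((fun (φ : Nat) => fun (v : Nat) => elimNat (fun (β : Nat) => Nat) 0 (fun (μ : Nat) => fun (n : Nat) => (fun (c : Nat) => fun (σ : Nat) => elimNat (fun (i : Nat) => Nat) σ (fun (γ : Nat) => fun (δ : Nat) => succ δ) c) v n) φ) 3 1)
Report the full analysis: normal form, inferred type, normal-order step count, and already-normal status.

resulting normal form:
  9
type:
  Nat
steps to reach normal form (normal order): 73
started in normal form: no
first contracted redex: a beta-redex


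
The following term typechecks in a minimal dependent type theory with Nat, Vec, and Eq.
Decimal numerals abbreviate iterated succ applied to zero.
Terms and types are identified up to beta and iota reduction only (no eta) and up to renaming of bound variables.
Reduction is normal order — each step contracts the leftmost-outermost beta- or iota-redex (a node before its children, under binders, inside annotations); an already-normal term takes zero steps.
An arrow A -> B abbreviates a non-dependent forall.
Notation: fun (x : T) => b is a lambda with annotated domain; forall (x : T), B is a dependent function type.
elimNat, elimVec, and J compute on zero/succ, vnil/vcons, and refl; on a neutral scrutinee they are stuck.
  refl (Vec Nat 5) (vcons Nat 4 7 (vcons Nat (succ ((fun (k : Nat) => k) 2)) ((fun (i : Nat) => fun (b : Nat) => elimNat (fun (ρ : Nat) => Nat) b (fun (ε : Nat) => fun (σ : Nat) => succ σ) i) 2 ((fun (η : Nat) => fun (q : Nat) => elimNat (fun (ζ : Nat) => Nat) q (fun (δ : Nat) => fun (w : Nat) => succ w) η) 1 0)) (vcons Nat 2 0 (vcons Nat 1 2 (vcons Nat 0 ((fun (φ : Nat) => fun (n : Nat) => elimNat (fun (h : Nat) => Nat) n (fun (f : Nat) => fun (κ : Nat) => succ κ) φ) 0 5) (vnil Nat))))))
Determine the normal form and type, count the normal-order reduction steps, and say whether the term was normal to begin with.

resulting normal form:
  refl (Vec Nat 5) (vcons Nat 4 7 (vcons Nat 3 3 (vcons Nat 2 0 (vcons Nat 1 2 (vcons Nat 0 5 (vnil Nat))))))
type:
  Eq (Vec Nat 5) (vcons Nat 4 7 (vcons Nat 3 3 (vcons Nat 2 0 (vcons Nat 1 2 (vcons Nat 0 5 (vnil Nat)))))) (vcons Nat 4 7 (vcons Nat 3 3 (vcons Nat 2 0 (vcons Nat 1 2 (vcons Nat 0 5 (vnil Nat))))))
normal-order step count: 19
term was already normal: no
first contracted redex: a beta-redex


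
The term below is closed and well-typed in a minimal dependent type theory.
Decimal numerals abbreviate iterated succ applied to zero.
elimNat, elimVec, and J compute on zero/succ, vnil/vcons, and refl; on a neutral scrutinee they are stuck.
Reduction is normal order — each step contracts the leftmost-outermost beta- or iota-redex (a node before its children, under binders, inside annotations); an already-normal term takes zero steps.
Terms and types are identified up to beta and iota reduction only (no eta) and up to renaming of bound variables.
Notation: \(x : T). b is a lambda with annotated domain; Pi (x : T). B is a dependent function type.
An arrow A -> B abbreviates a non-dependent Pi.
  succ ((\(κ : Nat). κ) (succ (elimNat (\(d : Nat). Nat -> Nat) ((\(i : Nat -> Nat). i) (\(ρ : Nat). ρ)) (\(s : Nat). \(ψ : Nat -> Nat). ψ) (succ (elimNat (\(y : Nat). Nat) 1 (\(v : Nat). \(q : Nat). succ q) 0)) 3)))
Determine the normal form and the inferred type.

resulting normal form:
  5
the term's type:
  Nat
observation: the leftmost-outermost redex is a beta-redex, and normalization takes 11 steps.


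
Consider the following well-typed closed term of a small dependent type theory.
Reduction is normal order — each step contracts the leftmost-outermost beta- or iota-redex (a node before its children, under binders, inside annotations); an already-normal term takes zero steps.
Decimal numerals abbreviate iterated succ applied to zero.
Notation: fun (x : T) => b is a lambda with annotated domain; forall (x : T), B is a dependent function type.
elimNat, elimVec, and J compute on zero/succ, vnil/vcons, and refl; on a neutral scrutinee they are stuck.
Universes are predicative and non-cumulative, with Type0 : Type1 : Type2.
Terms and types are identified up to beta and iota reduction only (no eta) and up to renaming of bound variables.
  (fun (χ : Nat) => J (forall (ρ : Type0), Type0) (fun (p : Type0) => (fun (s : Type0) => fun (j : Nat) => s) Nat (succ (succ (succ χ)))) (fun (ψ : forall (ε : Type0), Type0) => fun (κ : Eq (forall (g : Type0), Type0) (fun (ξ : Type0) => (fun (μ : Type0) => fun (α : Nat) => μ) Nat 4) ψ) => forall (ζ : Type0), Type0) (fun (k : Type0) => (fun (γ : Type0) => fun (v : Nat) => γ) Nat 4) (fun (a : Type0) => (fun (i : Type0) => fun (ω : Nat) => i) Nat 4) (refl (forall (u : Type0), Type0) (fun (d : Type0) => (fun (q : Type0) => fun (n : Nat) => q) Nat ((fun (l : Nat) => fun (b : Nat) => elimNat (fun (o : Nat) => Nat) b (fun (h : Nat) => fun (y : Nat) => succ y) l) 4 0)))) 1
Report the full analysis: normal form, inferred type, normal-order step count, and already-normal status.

reduced normal form:
  fun (χ : Type0) => Nat
the term's type:
  forall (χ : Type0), Type0
steps to reach normal form (normal order): 4
started in normal form: no
first redex: a beta-redex


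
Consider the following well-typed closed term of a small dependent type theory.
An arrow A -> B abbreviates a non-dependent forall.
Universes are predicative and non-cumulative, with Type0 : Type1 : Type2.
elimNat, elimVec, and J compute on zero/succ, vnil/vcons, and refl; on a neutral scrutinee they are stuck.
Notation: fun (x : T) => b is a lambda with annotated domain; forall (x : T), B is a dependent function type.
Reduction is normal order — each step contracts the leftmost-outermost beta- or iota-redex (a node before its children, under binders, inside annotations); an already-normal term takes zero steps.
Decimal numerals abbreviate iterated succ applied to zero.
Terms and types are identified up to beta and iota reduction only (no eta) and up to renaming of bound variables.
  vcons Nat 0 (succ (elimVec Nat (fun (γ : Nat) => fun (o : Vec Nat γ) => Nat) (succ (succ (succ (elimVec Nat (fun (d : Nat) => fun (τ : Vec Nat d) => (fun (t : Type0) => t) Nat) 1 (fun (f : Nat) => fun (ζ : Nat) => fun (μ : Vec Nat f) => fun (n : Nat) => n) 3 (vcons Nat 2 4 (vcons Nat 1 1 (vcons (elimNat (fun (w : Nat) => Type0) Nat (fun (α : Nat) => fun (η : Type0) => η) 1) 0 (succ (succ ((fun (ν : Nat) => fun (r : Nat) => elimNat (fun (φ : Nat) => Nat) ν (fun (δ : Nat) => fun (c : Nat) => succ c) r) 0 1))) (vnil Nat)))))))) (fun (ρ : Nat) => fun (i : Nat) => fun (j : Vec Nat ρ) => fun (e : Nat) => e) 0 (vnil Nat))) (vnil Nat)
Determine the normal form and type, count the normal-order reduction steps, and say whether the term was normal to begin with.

reduced normal form:
  vcons Nat 0 5 (vnil Nat)
the term's type:
  Vec Nat 1
reduction steps (normal order): 17
already normal: no
first contracted redex: an elimVec iota-redex


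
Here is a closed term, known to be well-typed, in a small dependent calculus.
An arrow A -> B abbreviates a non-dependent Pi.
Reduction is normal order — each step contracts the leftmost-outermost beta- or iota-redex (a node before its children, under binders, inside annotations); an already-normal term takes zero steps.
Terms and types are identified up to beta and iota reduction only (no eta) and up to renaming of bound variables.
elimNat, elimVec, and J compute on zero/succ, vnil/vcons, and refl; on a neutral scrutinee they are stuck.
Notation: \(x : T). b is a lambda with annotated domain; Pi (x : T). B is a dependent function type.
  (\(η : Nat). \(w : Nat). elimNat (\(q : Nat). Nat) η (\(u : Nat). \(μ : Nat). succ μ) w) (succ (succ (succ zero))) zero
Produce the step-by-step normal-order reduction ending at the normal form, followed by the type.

reduction (normal order):
  (\(η : Nat). \(w : Nat). elimNat (\(q : Nat). Nat) η (\(u : Nat). \(μ : Nat). succ μ) w) (succ (succ (succ zero))) zero
  ~> (\(η : Nat). elimNat (\(w : Nat). Nat) (succ (succ (succ zero))) (\(q : Nat). \(u : Nat). succ u) η) zero
  ~> elimNat (\(η : Nat). Nat) (succ (succ (succ zero))) (\(w : Nat). \(q : Nat). succ q) zero
  ~> succ (succ (succ zero))
type:
  Nat


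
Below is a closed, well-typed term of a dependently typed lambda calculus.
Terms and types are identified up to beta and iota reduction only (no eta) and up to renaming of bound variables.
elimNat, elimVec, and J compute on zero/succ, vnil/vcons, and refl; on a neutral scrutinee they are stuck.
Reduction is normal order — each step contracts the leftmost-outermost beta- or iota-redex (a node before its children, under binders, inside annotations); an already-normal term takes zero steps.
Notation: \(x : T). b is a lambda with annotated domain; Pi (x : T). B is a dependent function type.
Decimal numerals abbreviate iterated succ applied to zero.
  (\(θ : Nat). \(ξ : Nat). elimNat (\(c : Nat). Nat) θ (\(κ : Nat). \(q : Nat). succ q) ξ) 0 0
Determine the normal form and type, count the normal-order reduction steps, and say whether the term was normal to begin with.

resulting normal form:
  0
the term's type:
  Nat
reduction steps (normal order): 3
term was already normal: no
first contracted redex: a beta-redex


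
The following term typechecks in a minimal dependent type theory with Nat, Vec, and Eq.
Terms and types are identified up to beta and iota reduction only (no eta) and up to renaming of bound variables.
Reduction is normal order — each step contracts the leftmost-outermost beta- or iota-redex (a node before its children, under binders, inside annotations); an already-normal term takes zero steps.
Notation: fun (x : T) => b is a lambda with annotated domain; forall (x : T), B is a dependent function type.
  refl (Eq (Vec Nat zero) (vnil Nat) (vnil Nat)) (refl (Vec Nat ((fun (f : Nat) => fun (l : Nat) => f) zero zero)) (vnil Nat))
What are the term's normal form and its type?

resulting normal form:
  refl (Eq (Vec Nat zero) (vnil Nat) (vnil Nat)) (refl (Vec Nat zero) (vnil Nat))
inferred type:
  Eq (Eq (Vec Nat zero) (vnil Nat) (vnil Nat)) (refl (Vec Nat zero) (vnil Nat)) (refl (Vec Nat zero) (vnil Nat))


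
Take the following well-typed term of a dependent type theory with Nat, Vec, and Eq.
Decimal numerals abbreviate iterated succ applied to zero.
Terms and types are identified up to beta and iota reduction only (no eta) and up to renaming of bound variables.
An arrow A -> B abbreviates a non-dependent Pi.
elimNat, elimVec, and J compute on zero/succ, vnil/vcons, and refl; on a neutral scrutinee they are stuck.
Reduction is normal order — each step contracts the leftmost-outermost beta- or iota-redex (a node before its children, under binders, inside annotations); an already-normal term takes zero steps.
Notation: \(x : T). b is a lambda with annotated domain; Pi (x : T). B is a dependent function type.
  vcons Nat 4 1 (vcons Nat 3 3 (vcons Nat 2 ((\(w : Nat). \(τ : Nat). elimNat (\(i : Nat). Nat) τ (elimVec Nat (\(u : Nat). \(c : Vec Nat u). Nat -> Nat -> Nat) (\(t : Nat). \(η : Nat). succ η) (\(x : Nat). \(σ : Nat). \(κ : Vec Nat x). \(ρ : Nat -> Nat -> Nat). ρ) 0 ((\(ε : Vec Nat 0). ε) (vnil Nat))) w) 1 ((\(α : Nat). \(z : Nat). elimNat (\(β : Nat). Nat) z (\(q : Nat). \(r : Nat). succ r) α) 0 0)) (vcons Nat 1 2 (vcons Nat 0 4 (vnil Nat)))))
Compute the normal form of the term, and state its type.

resulting normal form:
  vcons Nat 4 1 (vcons Nat 3 3 (vcons Nat 2 1 (vcons Nat 1 2 (vcons Nat 0 4 (vnil Nat)))))
type:
  Vec Nat 5


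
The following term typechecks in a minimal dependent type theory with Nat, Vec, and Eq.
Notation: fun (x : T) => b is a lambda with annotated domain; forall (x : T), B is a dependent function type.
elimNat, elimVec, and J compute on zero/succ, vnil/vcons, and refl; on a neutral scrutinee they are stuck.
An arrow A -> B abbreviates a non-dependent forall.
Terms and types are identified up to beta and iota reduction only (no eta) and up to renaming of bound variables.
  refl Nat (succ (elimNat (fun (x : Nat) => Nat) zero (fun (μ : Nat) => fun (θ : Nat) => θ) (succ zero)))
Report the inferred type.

the term's type:
  Eq Nat (succ zero) (succ zero)


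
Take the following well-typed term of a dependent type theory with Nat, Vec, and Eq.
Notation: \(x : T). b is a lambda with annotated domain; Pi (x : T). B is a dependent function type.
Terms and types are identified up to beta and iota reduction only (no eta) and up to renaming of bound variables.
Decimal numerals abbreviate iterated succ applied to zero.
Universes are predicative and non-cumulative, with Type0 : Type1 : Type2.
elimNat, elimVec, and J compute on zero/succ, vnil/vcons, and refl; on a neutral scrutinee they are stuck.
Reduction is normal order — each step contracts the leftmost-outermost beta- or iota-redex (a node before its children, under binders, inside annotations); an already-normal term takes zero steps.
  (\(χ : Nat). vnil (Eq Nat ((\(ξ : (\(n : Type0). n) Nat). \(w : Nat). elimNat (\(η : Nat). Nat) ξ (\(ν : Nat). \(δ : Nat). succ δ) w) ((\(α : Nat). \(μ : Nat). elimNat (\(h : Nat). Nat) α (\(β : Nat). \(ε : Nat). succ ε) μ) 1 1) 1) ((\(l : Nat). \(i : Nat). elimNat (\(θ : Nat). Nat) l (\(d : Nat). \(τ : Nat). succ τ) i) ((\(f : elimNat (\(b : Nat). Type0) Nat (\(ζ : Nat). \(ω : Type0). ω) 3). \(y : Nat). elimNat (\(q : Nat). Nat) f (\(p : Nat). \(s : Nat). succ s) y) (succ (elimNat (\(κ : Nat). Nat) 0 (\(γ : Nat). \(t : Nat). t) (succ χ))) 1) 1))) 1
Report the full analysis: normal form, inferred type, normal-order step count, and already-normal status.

resulting normal form:
  vnil (Eq Nat 3 3)
the term's type:
  Vec (Eq Nat 3 3) 0
steps to reach normal form (normal order): 32
started in normal form: no
first redex: a beta-redex


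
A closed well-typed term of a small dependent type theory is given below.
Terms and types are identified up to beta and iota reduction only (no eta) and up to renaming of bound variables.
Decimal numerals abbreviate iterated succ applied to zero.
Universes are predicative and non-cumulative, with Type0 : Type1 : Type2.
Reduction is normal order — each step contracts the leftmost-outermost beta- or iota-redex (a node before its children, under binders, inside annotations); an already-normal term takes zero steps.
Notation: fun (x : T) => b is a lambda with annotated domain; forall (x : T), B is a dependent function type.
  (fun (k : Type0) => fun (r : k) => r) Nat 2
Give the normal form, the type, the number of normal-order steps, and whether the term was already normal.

reduced normal form:
  2
inferred type:
  Nat
reduction steps (normal order): 2
already normal: no
first contracted redex: a beta-redex


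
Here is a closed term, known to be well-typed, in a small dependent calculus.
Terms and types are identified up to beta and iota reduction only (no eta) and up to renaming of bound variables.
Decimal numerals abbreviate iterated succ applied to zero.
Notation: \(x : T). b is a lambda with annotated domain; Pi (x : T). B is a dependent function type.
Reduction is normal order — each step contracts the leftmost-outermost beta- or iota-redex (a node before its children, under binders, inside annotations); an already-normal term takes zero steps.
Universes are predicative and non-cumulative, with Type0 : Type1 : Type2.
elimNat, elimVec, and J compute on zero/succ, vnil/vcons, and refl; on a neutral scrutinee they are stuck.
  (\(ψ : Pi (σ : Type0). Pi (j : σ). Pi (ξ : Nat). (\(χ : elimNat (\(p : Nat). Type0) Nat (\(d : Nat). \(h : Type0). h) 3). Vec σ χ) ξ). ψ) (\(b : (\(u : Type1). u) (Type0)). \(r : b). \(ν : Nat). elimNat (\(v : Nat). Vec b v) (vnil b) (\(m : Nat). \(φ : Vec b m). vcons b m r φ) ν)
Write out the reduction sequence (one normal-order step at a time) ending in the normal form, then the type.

normal-order reduction:
  (\(ψ : Pi (σ : Type0). Pi (j : σ). Pi (ξ : Nat). (\(χ : elimNat (\(p : Nat). Type0) Nat (\(d : Nat). \(h : Type0). h) 3). Vec σ χ) ξ). ψ) (\(b : (\(u : Type1). u) (Type0)). \(r : b). \(ν : Nat). elimNat (\(v : Nat). Vec b v) (vnil b) (\(m : Nat). \(φ : Vec b m). vcons b m r φ) ν)
  ~> \(ψ : (\(σ : Type1). σ) (Type0)). \(j : ψ). \(ξ : Nat). elimNat (\(χ : Nat). Vec ψ χ) (vnil ψ) (\(p : Nat). \(d : Vec ψ p). vcons ψ p j d) ξ
  ~> \(ψ : Type0). \(σ : ψ). \(j : Nat). elimNat (\(ξ : Nat). Vec ψ ξ) (vnil ψ) (\(χ : Nat). \(p : Vec ψ χ). vcons ψ χ σ p) j
inferred type:
  Pi (ψ : Type0). Pi (σ : ψ). Pi (j : Nat). Vec ψ j


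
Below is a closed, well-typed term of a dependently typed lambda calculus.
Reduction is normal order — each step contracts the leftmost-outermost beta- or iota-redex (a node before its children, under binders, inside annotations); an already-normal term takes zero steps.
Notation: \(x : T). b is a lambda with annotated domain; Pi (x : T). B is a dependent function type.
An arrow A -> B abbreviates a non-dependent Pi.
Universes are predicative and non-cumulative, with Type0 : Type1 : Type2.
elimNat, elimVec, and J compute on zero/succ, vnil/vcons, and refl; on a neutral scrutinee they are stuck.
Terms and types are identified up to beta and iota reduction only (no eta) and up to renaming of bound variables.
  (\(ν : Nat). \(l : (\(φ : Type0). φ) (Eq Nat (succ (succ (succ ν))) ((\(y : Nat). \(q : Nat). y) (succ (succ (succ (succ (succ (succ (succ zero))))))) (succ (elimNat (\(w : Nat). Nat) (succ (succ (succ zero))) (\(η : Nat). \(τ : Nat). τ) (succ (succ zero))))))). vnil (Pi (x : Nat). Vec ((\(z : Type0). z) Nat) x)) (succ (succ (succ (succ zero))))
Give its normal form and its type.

resulting normal form:
  \(ν : Eq Nat (succ (succ (succ (succ (succ (succ (succ zero))))))) (succ (succ (succ (succ (succ (succ (succ zero)))))))). vnil (Pi (l : Nat). Vec Nat l)
inferred type:
  Eq Nat (succ (succ (succ (succ (succ (succ (succ zero))))))) (succ (succ (succ (succ (succ (succ (succ zero))))))) -> Vec (Pi (ν : Nat). Vec Nat ν) zero
observation: reduction starts at a beta-redex, and 5 normal-order steps reach the normal form.


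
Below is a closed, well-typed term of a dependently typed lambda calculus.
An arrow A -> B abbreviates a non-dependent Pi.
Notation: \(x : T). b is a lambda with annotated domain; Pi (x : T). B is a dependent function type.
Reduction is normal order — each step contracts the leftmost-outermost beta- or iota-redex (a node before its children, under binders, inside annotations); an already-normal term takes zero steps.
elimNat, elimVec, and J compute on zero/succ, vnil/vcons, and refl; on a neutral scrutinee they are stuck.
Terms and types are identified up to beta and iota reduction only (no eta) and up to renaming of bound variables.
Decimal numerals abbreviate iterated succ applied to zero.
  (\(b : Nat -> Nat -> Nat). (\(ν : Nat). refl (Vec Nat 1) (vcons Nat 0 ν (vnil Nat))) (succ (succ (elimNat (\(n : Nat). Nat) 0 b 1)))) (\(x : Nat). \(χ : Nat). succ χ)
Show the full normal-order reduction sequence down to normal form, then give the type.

normal-order reduction sequence:
  (\(b : Nat -> Nat -> Nat). (\(ν : Nat). refl (Vec Nat 1) (vcons Nat 0 ν (vnil Nat))) (succ (succ (elimNat (\(n : Nat). Nat) 0 b 1)))) (\(x : Nat). \(χ : Nat). succ χ)
  ~> (\(b : Nat). refl (Vec Nat 1) (vcons Nat 0 b (vnil Nat))) (succ (succ (elimNat (\(ν : Nat). Nat) 0 (\(n : Nat). \(x : Nat). succ x) 1)))
  ~> refl (Vec Nat 1) (vcons Nat 0 (succ (succ (elimNat (\(b : Nat). Nat) 0 (\(ν : Nat). \(n : Nat). succ n) 1))) (vnil Nat))
  ~> refl (Vec Nat 1) (vcons Nat 0 (succ (succ ((\(b : Nat). \(ν : Nat). succ ν) 0 (elimNat (\(n : Nat). Nat) 0 (\(x : Nat). \(χ : Nat). succ χ) 0)))) (vnil Nat))
  ~> refl (Vec Nat 1) (vcons Nat 0 (succ (succ ((\(b : Nat). succ b) (elimNat (\(ν : Nat). Nat) 0 (\(n : Nat). \(x : Nat). succ x) 0)))) (vnil Nat))
  ~> refl (Vec Nat 1) (vcons Nat 0 (succ (succ (succ (elimNat (\(b : Nat). Nat) 0 (\(ν : Nat). \(n : Nat). succ n) 0)))) (vnil Nat))
  ~> refl (Vec Nat 1) (vcons Nat 0 3 (vnil Nat))
inferred type:
  Eq (Vec Nat 1) (vcons Nat 0 3 (vnil Nat)) (vcons Nat 0 3 (vnil Nat))


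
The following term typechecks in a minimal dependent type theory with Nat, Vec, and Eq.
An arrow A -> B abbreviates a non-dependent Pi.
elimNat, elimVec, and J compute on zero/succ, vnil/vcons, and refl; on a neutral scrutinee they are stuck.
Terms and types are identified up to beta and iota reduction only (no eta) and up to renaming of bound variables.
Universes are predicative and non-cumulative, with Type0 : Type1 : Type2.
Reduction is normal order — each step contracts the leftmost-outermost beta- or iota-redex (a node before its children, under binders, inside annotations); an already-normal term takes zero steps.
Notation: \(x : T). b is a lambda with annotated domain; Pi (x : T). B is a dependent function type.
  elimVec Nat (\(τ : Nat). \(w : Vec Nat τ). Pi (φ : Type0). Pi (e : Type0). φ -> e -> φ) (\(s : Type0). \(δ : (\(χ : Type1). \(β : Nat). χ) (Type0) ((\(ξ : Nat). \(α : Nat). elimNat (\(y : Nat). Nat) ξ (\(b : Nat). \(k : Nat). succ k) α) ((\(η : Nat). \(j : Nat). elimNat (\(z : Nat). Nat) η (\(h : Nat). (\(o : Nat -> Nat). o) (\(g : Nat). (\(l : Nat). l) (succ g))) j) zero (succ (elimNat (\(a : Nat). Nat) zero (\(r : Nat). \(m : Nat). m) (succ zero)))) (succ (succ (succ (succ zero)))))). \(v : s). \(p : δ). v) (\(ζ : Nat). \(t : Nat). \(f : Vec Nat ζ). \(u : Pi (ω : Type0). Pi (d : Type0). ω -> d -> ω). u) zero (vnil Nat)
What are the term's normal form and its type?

normal form:
  \(τ : Type0). \(w : Type0). \(φ : τ). \(e : w). φ
type:
  Pi (τ : Type0). Pi (w : Type0). τ -> w -> τ
observation: reduction starts at an elimVec iota-redex, and 3 normal-order steps reach the normal form.


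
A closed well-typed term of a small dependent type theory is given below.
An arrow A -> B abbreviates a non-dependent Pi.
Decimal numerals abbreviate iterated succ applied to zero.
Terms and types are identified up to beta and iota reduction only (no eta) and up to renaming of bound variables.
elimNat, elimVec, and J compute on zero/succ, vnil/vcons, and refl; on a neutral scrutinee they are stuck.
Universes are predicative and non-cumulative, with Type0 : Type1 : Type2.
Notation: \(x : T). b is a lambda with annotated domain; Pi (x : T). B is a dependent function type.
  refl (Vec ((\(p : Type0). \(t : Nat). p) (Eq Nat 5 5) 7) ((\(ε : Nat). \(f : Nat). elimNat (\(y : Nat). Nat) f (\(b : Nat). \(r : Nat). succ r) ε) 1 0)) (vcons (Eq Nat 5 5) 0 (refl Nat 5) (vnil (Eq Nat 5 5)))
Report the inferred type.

inferred type:
  Eq (Vec (Eq Nat 5 5) 1) (vcons (Eq Nat 5 5) 0 (refl Nat 5) (vnil (Eq Nat 5 5))) (vcons (Eq Nat 5 5) 0 (refl Nat 5) (vnil (Eq Nat 5 5)))


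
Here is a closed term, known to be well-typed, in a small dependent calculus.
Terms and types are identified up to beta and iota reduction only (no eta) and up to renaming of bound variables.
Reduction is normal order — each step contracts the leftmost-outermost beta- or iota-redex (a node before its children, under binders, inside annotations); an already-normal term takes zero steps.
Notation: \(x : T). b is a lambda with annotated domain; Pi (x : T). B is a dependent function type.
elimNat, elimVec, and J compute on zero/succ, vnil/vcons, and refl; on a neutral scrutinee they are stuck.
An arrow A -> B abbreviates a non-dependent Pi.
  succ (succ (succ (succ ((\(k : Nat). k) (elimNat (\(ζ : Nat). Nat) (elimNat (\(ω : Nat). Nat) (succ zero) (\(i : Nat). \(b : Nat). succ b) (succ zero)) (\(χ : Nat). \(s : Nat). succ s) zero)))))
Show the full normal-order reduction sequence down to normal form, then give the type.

reduction (normal order):
  succ (succ (succ (succ ((\(k : Nat). k) (elimNat (\(ζ : Nat). Nat) (elimNat (\(ω : Nat). Nat) (succ zero) (\(i : Nat). \(b : Nat). succ b) (succ zero)) (\(χ : Nat). \(s : Nat). succ s) zero)))))
  ~> succ (succ (succ (succ (elimNat (\(k : Nat). Nat) (elimNat (\(ζ : Nat). Nat) (succ zero) (\(ω : Nat). \(i : Nat). succ i) (succ zero)) (\(b : Nat). \(χ : Nat). succ χ) zero))))
  ~> succ (succ (succ (succ (elimNat (\(k : Nat). Nat) (succ zero) (\(ζ : Nat). \(ω : Nat). succ ω) (succ zero)))))
  ~> succ (succ (succ (succ ((\(k : Nat). \(ζ : Nat). succ ζ) zero (elimNat (\(ω : Nat). Nat) (succ zero) (\(i : Nat). \(b : Nat). succ b) zero)))))
  ~> succ (succ (succ (succ ((\(k : Nat). succ k) (elimNat (\(ζ : Nat). Nat) (succ zero) (\(ω : Nat). \(i : Nat). succ i) zero)))))
  ~> succ (succ (succ (succ (succ (elimNat (\(k : Nat). Nat) (succ zero) (\(ζ : Nat). \(ω : Nat). succ ω) zero)))))
  ~> succ (succ (succ (succ (succ (succ zero)))))
inferred type:
  Nat


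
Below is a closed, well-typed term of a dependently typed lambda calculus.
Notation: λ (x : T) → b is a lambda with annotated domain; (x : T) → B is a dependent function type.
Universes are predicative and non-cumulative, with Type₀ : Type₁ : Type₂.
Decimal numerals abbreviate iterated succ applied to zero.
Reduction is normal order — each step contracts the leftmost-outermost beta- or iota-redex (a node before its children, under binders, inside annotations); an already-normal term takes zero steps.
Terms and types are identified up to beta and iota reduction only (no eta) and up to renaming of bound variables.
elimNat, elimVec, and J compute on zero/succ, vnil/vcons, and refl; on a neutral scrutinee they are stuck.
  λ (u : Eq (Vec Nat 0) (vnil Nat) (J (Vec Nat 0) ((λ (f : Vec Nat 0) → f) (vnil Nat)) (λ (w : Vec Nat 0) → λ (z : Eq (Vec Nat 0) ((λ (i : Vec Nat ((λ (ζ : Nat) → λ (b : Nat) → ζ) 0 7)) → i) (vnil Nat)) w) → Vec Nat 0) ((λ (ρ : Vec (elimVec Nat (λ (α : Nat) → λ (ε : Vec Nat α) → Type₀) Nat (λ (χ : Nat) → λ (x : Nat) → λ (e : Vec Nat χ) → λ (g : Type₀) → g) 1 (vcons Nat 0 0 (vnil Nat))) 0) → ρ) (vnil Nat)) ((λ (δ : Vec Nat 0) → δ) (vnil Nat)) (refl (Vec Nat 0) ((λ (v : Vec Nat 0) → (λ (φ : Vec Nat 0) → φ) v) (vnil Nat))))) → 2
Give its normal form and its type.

reduced normal form:
  λ (u : Eq (Vec Nat 0) (vnil Nat) (vnil Nat)) → 2
type:
  (u : Eq (Vec Nat 0) (vnil Nat) (vnil Nat)) → Nat
observation: 2 normal-order steps normalize the term, beginning with a J iota-redex.


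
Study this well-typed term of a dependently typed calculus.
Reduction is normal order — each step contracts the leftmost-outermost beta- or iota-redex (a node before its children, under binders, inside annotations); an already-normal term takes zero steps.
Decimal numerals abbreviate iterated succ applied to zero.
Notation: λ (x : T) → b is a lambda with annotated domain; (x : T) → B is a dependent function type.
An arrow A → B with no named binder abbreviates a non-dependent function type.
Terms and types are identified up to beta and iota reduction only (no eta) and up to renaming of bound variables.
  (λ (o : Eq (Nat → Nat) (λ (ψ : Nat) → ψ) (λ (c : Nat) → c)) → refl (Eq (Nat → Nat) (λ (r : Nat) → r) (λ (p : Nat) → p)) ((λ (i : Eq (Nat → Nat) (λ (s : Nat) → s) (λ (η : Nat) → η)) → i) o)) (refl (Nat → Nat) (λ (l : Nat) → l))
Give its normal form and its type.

normal form:
  refl (Eq (Nat → Nat) (λ (o : Nat) → o) (λ (ψ : Nat) → ψ)) (refl (Nat → Nat) (λ (c : Nat) → c))
the term's type:
  Eq (Eq (Nat → Nat) (λ (o : Nat) → o) (λ (ψ : Nat) → ψ)) (refl (Nat → Nat) (λ (c : Nat) → c)) (refl (Nat → Nat) (λ (r : Nat) → r))
observation: normalization takes exactly 2 steps under the normal-order strategy.


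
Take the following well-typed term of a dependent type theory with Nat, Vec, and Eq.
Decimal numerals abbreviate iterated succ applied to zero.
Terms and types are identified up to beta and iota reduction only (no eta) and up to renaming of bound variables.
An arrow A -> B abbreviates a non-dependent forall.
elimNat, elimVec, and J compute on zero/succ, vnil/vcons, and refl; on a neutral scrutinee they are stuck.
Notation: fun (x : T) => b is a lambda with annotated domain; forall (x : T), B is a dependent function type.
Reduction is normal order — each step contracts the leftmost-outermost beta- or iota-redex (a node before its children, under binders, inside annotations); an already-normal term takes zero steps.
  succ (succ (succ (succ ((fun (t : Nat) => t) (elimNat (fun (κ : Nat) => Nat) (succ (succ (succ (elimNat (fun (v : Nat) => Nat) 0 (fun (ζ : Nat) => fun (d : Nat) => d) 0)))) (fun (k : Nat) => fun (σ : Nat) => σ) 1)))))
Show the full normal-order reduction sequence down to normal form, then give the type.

reduction (normal order):
  succ (succ (succ (succ ((fun (t : Nat) => t) (elimNat (fun (κ : Nat) => Nat) (succ (succ (succ (elimNat (fun (v : Nat) => Nat) 0 (fun (ζ : Nat) => fun (d : Nat) => d) 0)))) (fun (k : Nat) => fun (σ : Nat) => σ) 1)))))
  ~> succ (succ (succ (succ (elimNat (fun (t : Nat) => Nat) (succ (succ (succ (elimNat (fun (κ : Nat) => Nat) 0 (fun (v : Nat) => fun (ζ : Nat) => ζ) 0)))) (fun (d : Nat) => fun (k : Nat) => k) 1))))
  ~> succ (succ (succ (succ ((fun (t : Nat) => fun (κ : Nat) => κ) 0 (elimNat (fun (v : Nat) => Nat) (succ (succ (succ (elimNat (fun (ζ : Nat) => Nat) 0 (fun (d : Nat) => fun (k : Nat) => k) 0)))) (fun (σ : Nat) => fun (s : Nat) => s) 0)))))
  ~> succ (succ (succ (succ ((fun (t : Nat) => t) (elimNat (fun (κ : Nat) => Nat) (succ (succ (succ (elimNat (fun (v : Nat) => Nat) 0 (fun (ζ : Nat) => fun (d : Nat) => d) 0)))) (fun (k : Nat) => fun (σ : Nat) => σ) 0)))))
  ~> succ (succ (succ (succ (elimNat (fun (t : Nat) => Nat) (succ (succ (succ (elimNat (fun (κ : Nat) => Nat) 0 (fun (v : Nat) => fun (ζ : Nat) => ζ) 0)))) (fun (d : Nat) => fun (k : Nat) => k) 0))))
  ~> succ (succ (succ (succ (succ (succ (succ (elimNat (fun (t : Nat) => Nat) 0 (fun (κ : Nat) => fun (v : Nat) => v) 0)))))))
  ~> 7
the term's type:
  Nat


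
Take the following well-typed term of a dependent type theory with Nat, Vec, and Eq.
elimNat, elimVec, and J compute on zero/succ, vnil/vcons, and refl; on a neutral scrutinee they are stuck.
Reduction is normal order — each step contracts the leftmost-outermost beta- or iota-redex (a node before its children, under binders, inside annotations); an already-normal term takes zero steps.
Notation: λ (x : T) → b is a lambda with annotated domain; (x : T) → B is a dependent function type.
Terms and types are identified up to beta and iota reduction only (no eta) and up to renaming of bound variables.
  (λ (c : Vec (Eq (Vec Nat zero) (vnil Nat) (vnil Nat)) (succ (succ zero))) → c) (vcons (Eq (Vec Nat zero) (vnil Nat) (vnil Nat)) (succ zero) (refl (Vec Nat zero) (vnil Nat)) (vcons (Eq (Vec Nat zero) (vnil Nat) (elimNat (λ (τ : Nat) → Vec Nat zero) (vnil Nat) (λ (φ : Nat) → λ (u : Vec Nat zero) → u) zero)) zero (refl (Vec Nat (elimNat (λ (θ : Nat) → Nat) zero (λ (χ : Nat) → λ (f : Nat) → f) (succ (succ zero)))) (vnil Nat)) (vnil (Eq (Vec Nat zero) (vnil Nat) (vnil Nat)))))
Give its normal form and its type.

resulting normal form:
  vcons (Eq (Vec Nat zero) (vnil Nat) (vnil Nat)) (succ zero) (refl (Vec Nat zero) (vnil Nat)) (vcons (Eq (Vec Nat zero) (vnil Nat) (vnil Nat)) zero (refl (Vec Nat zero) (vnil Nat)) (vnil (Eq (Vec Nat zero) (vnil Nat) (vnil Nat))))
the term's type:
  Vec (Eq (Vec Nat zero) (vnil Nat) (vnil Nat)) (succ (succ zero))
observation: the term reaches its normal form after 9 normal-order steps.


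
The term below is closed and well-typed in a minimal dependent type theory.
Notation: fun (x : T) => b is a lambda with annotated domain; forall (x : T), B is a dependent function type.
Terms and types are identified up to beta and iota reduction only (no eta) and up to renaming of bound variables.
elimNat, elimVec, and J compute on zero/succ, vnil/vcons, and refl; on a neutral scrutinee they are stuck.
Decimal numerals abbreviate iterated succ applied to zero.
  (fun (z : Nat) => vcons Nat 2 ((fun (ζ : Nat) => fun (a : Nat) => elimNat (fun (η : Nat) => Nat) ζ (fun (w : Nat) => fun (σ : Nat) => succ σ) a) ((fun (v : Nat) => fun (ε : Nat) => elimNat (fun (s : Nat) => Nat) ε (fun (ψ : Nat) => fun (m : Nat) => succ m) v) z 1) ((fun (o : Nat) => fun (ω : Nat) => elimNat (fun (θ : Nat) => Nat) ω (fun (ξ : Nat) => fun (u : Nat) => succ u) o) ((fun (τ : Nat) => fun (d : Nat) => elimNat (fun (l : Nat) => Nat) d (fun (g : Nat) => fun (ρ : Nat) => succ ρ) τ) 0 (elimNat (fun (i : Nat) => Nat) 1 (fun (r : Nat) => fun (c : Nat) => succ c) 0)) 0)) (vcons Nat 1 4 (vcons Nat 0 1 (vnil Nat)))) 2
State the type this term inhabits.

inferred type:
  Vec Nat 3


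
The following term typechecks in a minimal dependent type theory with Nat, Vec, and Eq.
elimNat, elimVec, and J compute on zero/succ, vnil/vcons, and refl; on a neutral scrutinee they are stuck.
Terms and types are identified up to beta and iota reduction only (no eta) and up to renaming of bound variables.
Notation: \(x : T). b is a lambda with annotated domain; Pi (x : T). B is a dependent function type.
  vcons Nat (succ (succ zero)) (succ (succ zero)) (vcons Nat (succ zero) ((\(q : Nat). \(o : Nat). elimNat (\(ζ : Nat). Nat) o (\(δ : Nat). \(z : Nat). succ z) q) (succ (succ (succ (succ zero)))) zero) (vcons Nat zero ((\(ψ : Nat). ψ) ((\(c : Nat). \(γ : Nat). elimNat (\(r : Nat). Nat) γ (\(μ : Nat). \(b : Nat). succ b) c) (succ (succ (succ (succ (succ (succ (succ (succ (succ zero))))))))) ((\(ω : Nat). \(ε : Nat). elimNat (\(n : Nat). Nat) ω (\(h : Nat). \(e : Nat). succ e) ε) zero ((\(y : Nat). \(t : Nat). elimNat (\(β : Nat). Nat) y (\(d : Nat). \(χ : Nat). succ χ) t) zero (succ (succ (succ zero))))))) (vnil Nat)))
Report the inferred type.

inferred type:
  Vec Nat (succ (succ (succ zero)))


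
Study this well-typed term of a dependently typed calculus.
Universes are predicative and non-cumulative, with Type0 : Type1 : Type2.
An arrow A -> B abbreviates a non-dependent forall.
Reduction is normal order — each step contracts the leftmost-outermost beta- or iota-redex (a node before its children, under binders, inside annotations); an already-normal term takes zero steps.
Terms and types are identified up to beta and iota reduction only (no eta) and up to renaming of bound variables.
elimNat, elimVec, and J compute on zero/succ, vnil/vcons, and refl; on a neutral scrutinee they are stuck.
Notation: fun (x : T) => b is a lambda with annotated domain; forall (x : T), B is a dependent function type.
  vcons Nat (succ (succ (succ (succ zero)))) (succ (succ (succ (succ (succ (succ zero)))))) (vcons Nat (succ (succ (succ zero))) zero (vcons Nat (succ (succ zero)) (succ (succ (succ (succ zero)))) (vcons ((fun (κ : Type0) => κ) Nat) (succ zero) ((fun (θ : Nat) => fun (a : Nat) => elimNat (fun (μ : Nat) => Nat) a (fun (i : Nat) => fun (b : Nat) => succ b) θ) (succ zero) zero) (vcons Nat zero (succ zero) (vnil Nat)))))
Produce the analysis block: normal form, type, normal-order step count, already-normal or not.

resulting normal form:
  vcons Nat (succ (succ (succ (succ zero)))) (succ (succ (succ (succ (succ (succ zero)))))) (vcons Nat (succ (succ (succ zero))) zero (vcons Nat (succ (succ zero)) (succ (succ (succ (succ zero)))) (vcons Nat (succ zero) (succ zero) (vcons Nat zero (succ zero) (vnil Nat)))))
the term's type:
  Vec Nat (succ (succ (succ (succ (succ zero)))))
reduction steps (normal order): 7
started in normal form: no
first contracted redex: a beta-redex


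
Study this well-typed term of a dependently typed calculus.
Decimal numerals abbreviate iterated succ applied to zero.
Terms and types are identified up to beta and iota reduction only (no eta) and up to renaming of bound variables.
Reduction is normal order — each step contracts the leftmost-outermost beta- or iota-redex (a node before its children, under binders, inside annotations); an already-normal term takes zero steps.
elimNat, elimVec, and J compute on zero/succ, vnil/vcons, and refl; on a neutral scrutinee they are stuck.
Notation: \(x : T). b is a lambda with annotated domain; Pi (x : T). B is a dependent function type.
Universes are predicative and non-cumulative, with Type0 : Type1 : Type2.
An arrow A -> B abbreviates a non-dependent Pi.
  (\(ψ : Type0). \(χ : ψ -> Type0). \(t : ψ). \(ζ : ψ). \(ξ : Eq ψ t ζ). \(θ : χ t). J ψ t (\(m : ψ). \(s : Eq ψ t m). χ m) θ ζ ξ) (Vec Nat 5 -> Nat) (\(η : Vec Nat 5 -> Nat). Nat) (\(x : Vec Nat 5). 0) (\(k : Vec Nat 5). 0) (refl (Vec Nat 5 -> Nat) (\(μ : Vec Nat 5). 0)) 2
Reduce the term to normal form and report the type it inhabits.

resulting normal form:
  2
inferred type:
  Nat


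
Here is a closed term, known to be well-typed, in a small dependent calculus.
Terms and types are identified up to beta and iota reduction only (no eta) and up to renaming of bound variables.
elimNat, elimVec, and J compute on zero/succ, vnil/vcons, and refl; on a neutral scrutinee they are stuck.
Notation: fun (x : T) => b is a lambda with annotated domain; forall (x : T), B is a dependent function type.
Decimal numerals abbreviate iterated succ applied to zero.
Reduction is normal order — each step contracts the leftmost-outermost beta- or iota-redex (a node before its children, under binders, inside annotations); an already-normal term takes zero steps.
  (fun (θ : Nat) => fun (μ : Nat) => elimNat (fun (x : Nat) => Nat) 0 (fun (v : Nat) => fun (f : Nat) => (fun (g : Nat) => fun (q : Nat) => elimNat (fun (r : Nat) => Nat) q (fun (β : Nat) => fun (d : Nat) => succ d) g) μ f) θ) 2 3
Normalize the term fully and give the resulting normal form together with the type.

reduced normal form:
  6
the term's type:
  Nat


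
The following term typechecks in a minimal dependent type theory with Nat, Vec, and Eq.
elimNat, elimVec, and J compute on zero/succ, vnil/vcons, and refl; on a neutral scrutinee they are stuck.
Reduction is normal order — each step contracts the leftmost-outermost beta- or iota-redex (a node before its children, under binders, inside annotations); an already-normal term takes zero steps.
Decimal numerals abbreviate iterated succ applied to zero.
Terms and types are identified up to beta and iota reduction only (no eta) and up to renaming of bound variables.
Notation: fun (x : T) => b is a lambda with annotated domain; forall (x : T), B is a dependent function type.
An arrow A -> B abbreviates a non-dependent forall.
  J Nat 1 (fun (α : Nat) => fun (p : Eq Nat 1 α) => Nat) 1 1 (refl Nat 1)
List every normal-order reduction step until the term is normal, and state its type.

normal-order reduction:
  J Nat 1 (fun (α : Nat) => fun (p : Eq Nat 1 α) => Nat) 1 1 (refl Nat 1)
  ~> 1
type:
  Nat


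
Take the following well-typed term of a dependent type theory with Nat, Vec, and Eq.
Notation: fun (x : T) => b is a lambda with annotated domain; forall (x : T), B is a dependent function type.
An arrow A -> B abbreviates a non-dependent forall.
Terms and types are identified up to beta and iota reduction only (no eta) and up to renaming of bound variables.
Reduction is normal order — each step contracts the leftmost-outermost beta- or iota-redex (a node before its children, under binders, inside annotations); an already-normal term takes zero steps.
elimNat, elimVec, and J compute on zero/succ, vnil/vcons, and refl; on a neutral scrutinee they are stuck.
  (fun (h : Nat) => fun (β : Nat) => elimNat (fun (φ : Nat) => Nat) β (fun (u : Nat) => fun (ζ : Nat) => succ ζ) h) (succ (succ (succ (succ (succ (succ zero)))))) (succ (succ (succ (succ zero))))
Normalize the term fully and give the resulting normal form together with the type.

resulting normal form:
  succ (succ (succ (succ (succ (succ (succ (succ (succ (succ zero)))))))))
inferred type:
  Nat
observation: the first redex contracted is a beta-redex; the normal form is reached in 21 normal-order steps.
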